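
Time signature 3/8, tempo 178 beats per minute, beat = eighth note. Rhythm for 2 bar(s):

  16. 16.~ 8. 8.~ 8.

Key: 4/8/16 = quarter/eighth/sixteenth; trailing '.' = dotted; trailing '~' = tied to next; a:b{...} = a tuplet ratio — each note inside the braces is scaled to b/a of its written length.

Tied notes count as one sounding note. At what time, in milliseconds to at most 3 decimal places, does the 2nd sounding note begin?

note 2 onset = 3/4b = 252.809ms

1. 0.0ms @ 0 + 252.809ms (3/4)
2. 252.809ms @ 3/4 + 758.427ms (9/4)
3. 1011.236ms @ 3 + 1011.236ms (3)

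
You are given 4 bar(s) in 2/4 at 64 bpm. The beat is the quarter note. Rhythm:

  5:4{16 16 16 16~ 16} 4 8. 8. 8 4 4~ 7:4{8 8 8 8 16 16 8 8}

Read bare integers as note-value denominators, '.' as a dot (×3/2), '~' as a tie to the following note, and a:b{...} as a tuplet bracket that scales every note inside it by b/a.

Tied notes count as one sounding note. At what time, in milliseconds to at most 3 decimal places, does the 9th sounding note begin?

note 9 onset = 4b = 3750.0ms

1. 0.0ms @ 0 + 187.5ms (1/5)
2. 187.5ms @ 1/5 + 187.5ms (1/5)
3. 375.0ms @ 2/5 + 187.5ms (1/5)
4. 562.5ms @ 3/5 + 375.0ms (2/5)
5. 937.5ms @ 1 + 937.5ms (1)
6. 1875.0ms @ 2 + 703.125ms (3/4)
7. 2578.125ms @ 11/4 + 703.125ms (3/4)
8. 3281.25ms @ 7/2 + 468.75ms (1/2)
9. 3750.0ms @ 4 + 937.5ms (1)
10. 4687.5ms @ 5 + 1205.357ms (9/7)
11. 5892.857ms @ 44/7 + 267.857ms (2/7)
12. 6160.714ms @ 46/7 + 267.857ms (2/7)
13. 6428.571ms @ 48/7 + 267.857ms (2/7)
14. 6696.429ms @ 50/7 + 133.929ms (1/7)
15. 6830.357ms @ 51/7 + 133.929ms (1/7)
16. 6964.286ms @ 52/7 + 267.857ms (2/7)
17. 7232.143ms @ 54/7 + 267.857ms (2/7)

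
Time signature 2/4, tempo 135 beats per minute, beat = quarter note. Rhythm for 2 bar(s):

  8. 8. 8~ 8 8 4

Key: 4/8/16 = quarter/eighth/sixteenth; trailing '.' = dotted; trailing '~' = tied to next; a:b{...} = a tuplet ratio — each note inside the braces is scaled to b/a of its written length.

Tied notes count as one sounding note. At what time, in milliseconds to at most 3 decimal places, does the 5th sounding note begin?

note 5 onset = 3b = 1333.333ms

1. 0.0ms @ 0 + 333.333ms (3/4)
2. 333.333ms @ 3/4 + 333.333ms (3/4)
3. 666.667ms @ 3/2 + 444.444ms (1)
4. 1111.111ms @ 5/2 + 222.222ms (1/2)
5. 1333.333ms @ 3 + 444.444ms (1)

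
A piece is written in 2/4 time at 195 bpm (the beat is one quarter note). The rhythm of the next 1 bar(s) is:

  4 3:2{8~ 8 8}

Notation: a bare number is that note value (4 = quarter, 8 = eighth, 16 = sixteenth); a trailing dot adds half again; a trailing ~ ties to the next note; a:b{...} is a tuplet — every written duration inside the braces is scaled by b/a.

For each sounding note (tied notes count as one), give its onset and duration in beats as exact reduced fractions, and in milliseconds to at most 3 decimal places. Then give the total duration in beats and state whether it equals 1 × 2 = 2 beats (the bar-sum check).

1) 0.0ms=0b +307.692ms=1b
2) 307.692ms=1b +205.128ms=2/3b
3) 512.821ms=5/3b +102.564ms=1/3b
Σ=2b of 2 (195bpm 2/4) — PASS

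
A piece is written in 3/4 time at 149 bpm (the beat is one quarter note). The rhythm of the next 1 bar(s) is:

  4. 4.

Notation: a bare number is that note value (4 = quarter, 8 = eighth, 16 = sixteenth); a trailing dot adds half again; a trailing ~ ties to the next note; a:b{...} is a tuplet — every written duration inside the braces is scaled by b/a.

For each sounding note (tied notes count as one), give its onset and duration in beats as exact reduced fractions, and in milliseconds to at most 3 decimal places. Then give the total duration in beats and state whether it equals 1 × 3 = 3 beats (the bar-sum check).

1) 0.0ms=0b +604.027ms=3/2b
2) 604.027ms=3/2b +604.027ms=3/2b
Σ=3b of 3 (149bpm 3/4) — PASS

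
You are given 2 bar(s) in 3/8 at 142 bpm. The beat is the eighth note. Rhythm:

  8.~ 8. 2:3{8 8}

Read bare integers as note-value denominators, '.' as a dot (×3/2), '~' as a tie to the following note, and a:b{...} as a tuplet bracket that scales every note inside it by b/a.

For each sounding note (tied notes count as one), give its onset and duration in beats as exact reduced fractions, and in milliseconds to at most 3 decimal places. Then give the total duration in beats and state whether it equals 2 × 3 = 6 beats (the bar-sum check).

1) 0.0ms=0b +1267.606ms=3b
2) 1267.606ms=3b +633.803ms=3/2b
3) 1901.408ms=9/2b +633.803ms=3/2b
Σ=6b of 6 (142bpm 3/8) — PASS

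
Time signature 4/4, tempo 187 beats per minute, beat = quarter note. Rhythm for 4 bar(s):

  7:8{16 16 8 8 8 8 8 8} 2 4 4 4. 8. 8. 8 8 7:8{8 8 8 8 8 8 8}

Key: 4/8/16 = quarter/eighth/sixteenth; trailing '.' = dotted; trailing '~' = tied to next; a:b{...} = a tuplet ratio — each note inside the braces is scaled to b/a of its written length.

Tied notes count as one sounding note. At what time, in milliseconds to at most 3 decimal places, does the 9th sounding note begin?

1. 0.0ms @ 0 + 91.673ms (2/7)
2. 91.673ms @ 2/7 + 91.673ms (2/7)
3. 183.346ms @ 4/7 + 183.346ms (4/7)
4. 366.692ms @ 8/7 + 183.346ms (4/7)
5. 550.038ms @ 12/7 + 183.346ms (4/7)
6. 733.384ms @ 16/7 + 183.346ms (4/7)
7. 916.73ms @ 20/7 + 183.346ms (4/7)
8. 1100.076ms @ 24/7 + 183.346ms (4/7)
9. 1283.422ms @ 4 + 641.711ms (2)
10. 1925.134ms @ 6 + 320.856ms (1)
11. 2245.989ms @ 7 + 320.856ms (1)
12. 2566.845ms @ 8 + 481.283ms (3/2)
13. 3048.128ms @ 19/2 + 240.642ms (3/4)
14. 3288.77ms @ 41/4 + 240.642ms (3/4)
15. 3529.412ms @ 11 + 160.428ms (1/2)
16. 3689.84ms @ 23/2 + 160.428ms (1/2)
17. 3850.267ms @ 12 + 183.346ms (4/7)
18. 4033.613ms @ 88/7 + 183.346ms (4/7)
19. 4216.96ms @ 92/7 + 183.346ms (4/7)
20. 4400.306ms @ 96/7 + 183.346ms (4/7)
21. 4583.652ms @ 100/7 + 183.346ms (4/7)
22. 4766.998ms @ 104/7 + 183.346ms (4/7)
23. 4950.344ms @ 108/7 + 183.346ms (4/7)

note 9 onset = 4b = 1283.422ms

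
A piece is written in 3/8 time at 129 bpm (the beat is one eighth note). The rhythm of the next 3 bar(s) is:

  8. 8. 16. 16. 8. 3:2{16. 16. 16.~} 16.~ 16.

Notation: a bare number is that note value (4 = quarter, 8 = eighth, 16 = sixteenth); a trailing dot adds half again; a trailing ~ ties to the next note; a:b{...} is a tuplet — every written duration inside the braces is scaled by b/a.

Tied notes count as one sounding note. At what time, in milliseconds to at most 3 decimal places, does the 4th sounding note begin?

1. 0.0ms @ 0 + 697.674ms (3/2)
2. 697.674ms @ 3/2 + 697.674ms (3/2)
3. 1395.349ms @ 3 + 348.837ms (3/4)
4. 1744.186ms @ 15/4 + 348.837ms (3/4)
5. 2093.023ms @ 9/2 + 697.674ms (3/2)
6. 2790.698ms @ 6 + 232.558ms (1/2)
7. 3023.256ms @ 13/2 + 232.558ms (1/2)
8. 3255.814ms @ 7 + 930.233ms (2)

note 4 onset = 15/4b = 1744.186ms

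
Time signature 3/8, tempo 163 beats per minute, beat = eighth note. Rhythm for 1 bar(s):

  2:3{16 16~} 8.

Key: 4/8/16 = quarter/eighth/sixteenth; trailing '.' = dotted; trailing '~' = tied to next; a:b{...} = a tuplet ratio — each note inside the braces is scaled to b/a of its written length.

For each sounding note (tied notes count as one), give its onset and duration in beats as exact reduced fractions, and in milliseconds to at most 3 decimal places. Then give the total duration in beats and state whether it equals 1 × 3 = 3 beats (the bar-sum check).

1) 0.0ms=0b +276.074ms=3/4b
2) 276.074ms=3/4b +828.221ms=9/4b
Σ=3b of 3 (163bpm 3/8) — PASS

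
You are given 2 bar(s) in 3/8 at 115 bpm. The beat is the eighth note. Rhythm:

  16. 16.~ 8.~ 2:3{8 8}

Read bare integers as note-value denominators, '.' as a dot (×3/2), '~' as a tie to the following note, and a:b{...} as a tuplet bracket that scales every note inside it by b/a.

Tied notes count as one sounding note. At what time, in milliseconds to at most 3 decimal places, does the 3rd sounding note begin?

1. 0.0ms @ 0 + 391.304ms (3/4)
2. 391.304ms @ 3/4 + 1956.522ms (15/4)
3. 2347.826ms @ 9/2 + 782.609ms (3/2)

note 3 onset = 9/2b = 2347.826ms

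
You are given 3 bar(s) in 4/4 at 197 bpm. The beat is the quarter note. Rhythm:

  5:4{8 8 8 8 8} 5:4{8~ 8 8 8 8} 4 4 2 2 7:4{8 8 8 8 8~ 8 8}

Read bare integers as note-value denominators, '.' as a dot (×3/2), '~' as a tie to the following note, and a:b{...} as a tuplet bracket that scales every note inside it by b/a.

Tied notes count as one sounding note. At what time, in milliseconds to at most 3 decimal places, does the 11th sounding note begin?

note 11 onset = 5b = 1522.843ms

1. 0.0ms @ 0 + 121.827ms (2/5)
2. 121.827ms @ 2/5 + 121.827ms (2/5)
3. 243.655ms @ 4/5 + 121.827ms (2/5)
4. 365.482ms @ 6/5 + 121.827ms (2/5)
5. 487.31ms @ 8/5 + 121.827ms (2/5)
6. 609.137ms @ 2 + 243.655ms (4/5)
7. 852.792ms @ 14/5 + 121.827ms (2/5)
8. 974.619ms @ 16/5 + 121.827ms (2/5)
9. 1096.447ms @ 18/5 + 121.827ms (2/5)
10. 1218.274ms @ 4 + 304.569ms (1)
11. 1522.843ms @ 5 + 304.569ms (1)
12. 1827.411ms @ 6 + 609.137ms (2)
13. 2436.548ms @ 8 + 609.137ms (2)
14. 3045.685ms @ 10 + 87.02ms (2/7)
15. 3132.705ms @ 72/7 + 87.02ms (2/7)
16. 3219.724ms @ 74/7 + 87.02ms (2/7)
17. 3306.744ms @ 76/7 + 87.02ms (2/7)
18. 3393.764ms @ 78/7 + 174.039ms (4/7)
19. 3567.803ms @ 82/7 + 87.02ms (2/7)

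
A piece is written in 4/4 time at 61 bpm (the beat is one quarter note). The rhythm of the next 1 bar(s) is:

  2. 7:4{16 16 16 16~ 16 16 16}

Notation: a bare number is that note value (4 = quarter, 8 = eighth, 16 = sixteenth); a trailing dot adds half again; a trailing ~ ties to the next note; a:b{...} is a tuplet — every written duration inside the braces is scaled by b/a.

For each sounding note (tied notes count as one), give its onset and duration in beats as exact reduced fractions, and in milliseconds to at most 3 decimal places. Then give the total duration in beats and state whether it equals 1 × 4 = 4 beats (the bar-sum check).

1) 0.0ms=0b +2950.82ms=3b
2) 2950.82ms=3b +140.515ms=1/7b
3) 3091.335ms=22/7b +140.515ms=1/7b
4) 3231.85ms=23/7b +140.515ms=1/7b
5) 3372.365ms=24/7b +281.03ms=2/7b
6) 3653.396ms=26/7b +140.515ms=1/7b
7) 3793.911ms=27/7b +140.515ms=1/7b
Σ=4b of 4 (61bpm 4/4) — PASS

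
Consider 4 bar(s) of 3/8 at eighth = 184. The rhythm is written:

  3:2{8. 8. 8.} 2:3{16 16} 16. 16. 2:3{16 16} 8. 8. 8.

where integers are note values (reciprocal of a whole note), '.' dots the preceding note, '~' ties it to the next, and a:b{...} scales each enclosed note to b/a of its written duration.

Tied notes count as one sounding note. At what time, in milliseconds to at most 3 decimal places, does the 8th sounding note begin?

1. 0.0ms @ 0 + 326.087ms (1)
2. 326.087ms @ 1 + 326.087ms (1)
3. 652.174ms @ 2 + 326.087ms (1)
4. 978.261ms @ 3 + 244.565ms (3/4)
5. 1222.826ms @ 15/4 + 244.565ms (3/4)
6. 1467.391ms @ 9/2 + 244.565ms (3/4)
7. 1711.957ms @ 21/4 + 244.565ms (3/4)
8. 1956.522ms @ 6 + 244.565ms (3/4)
9. 2201.087ms @ 27/4 + 244.565ms (3/4)
10. 2445.652ms @ 15/2 + 489.13ms (3/2)
11. 2934.783ms @ 9 + 489.13ms (3/2)
12. 3423.913ms @ 21/2 + 489.13ms (3/2)

note 8 onset = 6b = 1956.522ms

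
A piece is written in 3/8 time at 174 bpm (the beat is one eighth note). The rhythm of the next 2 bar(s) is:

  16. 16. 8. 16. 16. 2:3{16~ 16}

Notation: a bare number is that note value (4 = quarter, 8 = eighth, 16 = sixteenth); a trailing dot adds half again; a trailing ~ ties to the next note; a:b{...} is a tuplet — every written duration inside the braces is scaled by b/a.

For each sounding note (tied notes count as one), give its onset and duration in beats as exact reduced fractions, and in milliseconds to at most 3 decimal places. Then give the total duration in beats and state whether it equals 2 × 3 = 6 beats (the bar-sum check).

1) 0.0ms=0b +258.621ms=3/4b
2) 258.621ms=3/4b +258.621ms=3/4b
3) 517.241ms=3/2b +517.241ms=3/2b
4) 1034.483ms=3b +258.621ms=3/4b
5) 1293.103ms=15/4b +258.621ms=3/4b
6) 1551.724ms=9/2b +517.241ms=3/2b
Σ=6b of 6 (174bpm 3/8) — PASS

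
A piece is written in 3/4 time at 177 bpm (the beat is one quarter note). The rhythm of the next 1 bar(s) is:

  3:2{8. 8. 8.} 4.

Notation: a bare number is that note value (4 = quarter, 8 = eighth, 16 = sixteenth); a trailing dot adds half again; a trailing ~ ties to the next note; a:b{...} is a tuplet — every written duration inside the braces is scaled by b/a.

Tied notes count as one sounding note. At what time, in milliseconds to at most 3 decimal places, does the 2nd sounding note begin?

note 2 onset = 1/2b = 169.492ms

1. 0.0ms @ 0 + 169.492ms (1/2)
2. 169.492ms @ 1/2 + 169.492ms (1/2)
3. 338.983ms @ 1 + 169.492ms (1/2)
4. 508.475ms @ 3/2 + 508.475ms (3/2)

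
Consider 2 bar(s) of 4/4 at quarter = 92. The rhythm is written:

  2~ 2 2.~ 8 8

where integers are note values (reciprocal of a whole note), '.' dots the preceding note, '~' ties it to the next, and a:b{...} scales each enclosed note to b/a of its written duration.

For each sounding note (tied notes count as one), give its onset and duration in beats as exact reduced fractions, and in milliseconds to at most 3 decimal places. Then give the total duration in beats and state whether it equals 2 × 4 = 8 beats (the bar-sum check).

1) 0.0ms=0b +2608.696ms=4b
2) 2608.696ms=4b +2282.609ms=7/2b
3) 4891.304ms=15/2b +326.087ms=1/2b
Σ=8b of 8 (92bpm 4/4) — PASS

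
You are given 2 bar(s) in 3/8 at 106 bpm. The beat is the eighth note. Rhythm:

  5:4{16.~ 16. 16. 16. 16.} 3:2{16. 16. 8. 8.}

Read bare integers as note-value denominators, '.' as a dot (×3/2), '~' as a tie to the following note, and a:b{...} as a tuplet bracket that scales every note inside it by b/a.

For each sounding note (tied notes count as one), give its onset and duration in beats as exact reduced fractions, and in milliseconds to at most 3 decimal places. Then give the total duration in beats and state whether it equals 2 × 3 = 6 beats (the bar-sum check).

1) 0.0ms=0b +679.245ms=6/5b
2) 679.245ms=6/5b +339.623ms=3/5b
3) 1018.868ms=9/5b +339.623ms=3/5b
4) 1358.491ms=12/5b +339.623ms=3/5b
5) 1698.113ms=3b +283.019ms=1/2b
6) 1981.132ms=7/2b +283.019ms=1/2b
7) 2264.151ms=4b +566.038ms=1b
8) 2830.189ms=5b +566.038ms=1b
Σ=6b of 6 (106bpm 3/8) — PASS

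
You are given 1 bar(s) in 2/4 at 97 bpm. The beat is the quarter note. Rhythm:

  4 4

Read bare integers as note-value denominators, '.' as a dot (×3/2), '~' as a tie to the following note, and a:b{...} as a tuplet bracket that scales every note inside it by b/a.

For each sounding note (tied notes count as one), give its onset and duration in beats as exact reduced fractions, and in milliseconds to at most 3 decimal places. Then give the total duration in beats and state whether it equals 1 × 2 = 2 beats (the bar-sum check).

1) 0.0ms=0b +618.557ms=1b
2) 618.557ms=1b +618.557ms=1b
Σ=2b of 2 (97bpm 2/4) — PASS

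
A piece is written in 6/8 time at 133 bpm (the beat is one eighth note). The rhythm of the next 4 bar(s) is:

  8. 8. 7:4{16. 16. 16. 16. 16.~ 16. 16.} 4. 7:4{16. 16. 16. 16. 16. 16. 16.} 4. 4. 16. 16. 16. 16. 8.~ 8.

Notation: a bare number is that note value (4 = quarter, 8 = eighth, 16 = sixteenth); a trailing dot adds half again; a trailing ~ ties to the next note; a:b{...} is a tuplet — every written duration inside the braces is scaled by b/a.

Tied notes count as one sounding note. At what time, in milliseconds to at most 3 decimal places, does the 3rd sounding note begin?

1. 0.0ms @ 0 + 676.692ms (3/2)
2. 676.692ms @ 3/2 + 676.692ms (3/2)
3. 1353.383ms @ 3 + 193.34ms (3/7)
4. 1546.724ms @ 24/7 + 193.34ms (3/7)
5. 1740.064ms @ 27/7 + 193.34ms (3/7)
6. 1933.405ms @ 30/7 + 193.34ms (3/7)
7. 2126.745ms @ 33/7 + 386.681ms (6/7)
8. 2513.426ms @ 39/7 + 193.34ms (3/7)
9. 2706.767ms @ 6 + 1353.383ms (3)
10. 4060.15ms @ 9 + 193.34ms (3/7)
11. 4253.491ms @ 66/7 + 193.34ms (3/7)
12. 4446.831ms @ 69/7 + 193.34ms (3/7)
13. 4640.172ms @ 72/7 + 193.34ms (3/7)
14. 4833.512ms @ 75/7 + 193.34ms (3/7)
15. 5026.853ms @ 78/7 + 193.34ms (3/7)
16. 5220.193ms @ 81/7 + 193.34ms (3/7)
17. 5413.534ms @ 12 + 1353.383ms (3)
18. 6766.917ms @ 15 + 1353.383ms (3)
19. 8120.301ms @ 18 + 338.346ms (3/4)
20. 8458.647ms @ 75/4 + 338.346ms (3/4)
21. 8796.992ms @ 39/2 + 338.346ms (3/4)
22. 9135.338ms @ 81/4 + 338.346ms (3/4)
23. 9473.684ms @ 21 + 1353.383ms (3)

note 3 onset = 3b = 1353.383ms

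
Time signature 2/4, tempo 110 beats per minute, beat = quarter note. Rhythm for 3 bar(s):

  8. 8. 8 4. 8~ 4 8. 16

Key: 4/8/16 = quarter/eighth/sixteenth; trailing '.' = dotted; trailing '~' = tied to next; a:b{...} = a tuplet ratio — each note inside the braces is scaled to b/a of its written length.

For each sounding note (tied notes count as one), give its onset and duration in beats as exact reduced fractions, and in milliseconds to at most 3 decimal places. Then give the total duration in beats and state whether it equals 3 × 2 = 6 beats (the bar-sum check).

1) 0.0ms=0b +409.091ms=3/4b
2) 409.091ms=3/4b +409.091ms=3/4b
3) 818.182ms=3/2b +272.727ms=1/2b
4) 1090.909ms=2b +818.182ms=3/2b
5) 1909.091ms=7/2b +818.182ms=3/2b
6) 2727.273ms=5b +409.091ms=3/4b
7) 3136.364ms=23/4b +136.364ms=1/4b
Σ=6b of 6 (110bpm 2/4) — PASS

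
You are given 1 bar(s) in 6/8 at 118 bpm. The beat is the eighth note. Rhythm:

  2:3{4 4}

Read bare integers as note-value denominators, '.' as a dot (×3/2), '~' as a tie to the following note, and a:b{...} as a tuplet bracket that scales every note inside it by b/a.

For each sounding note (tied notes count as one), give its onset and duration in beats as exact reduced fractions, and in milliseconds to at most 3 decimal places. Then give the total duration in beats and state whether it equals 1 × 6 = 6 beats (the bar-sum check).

1) 0.0ms=0b +1525.424ms=3b
2) 1525.424ms=3b +1525.424ms=3b
Σ=6b of 6 (118bpm 6/8) — PASS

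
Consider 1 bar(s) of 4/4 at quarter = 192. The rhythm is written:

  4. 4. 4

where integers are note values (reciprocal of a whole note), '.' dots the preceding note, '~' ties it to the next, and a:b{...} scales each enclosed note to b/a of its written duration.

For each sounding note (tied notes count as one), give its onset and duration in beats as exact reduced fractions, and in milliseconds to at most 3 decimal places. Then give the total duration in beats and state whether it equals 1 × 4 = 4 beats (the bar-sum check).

1) 0.0ms=0b +468.75ms=3/2b
2) 468.75ms=3/2b +468.75ms=3/2b
3) 937.5ms=3b +312.5ms=1b
Σ=4b of 4 (192bpm 4/4) — PASS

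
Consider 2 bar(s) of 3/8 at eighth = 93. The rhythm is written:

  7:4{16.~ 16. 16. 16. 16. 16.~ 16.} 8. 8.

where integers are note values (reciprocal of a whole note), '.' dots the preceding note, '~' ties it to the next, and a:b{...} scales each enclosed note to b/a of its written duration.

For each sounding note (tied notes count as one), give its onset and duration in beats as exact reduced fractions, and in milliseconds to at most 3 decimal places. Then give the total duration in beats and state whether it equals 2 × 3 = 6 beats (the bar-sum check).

1) 0.0ms=0b +552.995ms=6/7b
2) 552.995ms=6/7b +276.498ms=3/7b
3) 829.493ms=9/7b +276.498ms=3/7b
4) 1105.991ms=12/7b +276.498ms=3/7b
5) 1382.488ms=15/7b +552.995ms=6/7b
6) 1935.484ms=3b +967.742ms=3/2b
7) 2903.226ms=9/2b +967.742ms=3/2b
Σ=6b of 6 (93bpm 3/8) — PASS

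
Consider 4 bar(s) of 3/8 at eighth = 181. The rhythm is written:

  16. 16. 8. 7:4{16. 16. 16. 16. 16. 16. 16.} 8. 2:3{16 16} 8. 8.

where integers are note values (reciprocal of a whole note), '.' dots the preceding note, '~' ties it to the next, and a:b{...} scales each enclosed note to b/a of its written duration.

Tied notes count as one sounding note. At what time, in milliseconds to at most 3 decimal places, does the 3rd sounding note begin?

1. 0.0ms @ 0 + 248.619ms (3/4)
2. 248.619ms @ 3/4 + 248.619ms (3/4)
3. 497.238ms @ 3/2 + 497.238ms (3/2)
4. 994.475ms @ 3 + 142.068ms (3/7)
5. 1136.543ms @ 24/7 + 142.068ms (3/7)
6. 1278.611ms @ 27/7 + 142.068ms (3/7)
7. 1420.679ms @ 30/7 + 142.068ms (3/7)
8. 1562.747ms @ 33/7 + 142.068ms (3/7)
9. 1704.815ms @ 36/7 + 142.068ms (3/7)
10. 1846.882ms @ 39/7 + 142.068ms (3/7)
11. 1988.95ms @ 6 + 497.238ms (3/2)
12. 2486.188ms @ 15/2 + 248.619ms (3/4)
13. 2734.807ms @ 33/4 + 248.619ms (3/4)
14. 2983.425ms @ 9 + 497.238ms (3/2)
15. 3480.663ms @ 21/2 + 497.238ms (3/2)

note 3 onset = 3/2b = 497.238ms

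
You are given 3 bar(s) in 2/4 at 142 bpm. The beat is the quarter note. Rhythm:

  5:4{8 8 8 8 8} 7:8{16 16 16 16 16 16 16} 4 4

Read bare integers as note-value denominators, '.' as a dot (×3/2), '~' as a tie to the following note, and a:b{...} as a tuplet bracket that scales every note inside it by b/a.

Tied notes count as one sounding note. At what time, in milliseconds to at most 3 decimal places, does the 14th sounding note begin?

1. 0.0ms @ 0 + 169.014ms (2/5)
2. 169.014ms @ 2/5 + 169.014ms (2/5)
3. 338.028ms @ 4/5 + 169.014ms (2/5)
4. 507.042ms @ 6/5 + 169.014ms (2/5)
5. 676.056ms @ 8/5 + 169.014ms (2/5)
6. 845.07ms @ 2 + 120.724ms (2/7)
7. 965.795ms @ 16/7 + 120.724ms (2/7)
8. 1086.519ms @ 18/7 + 120.724ms (2/7)
9. 1207.243ms @ 20/7 + 120.724ms (2/7)
10. 1327.968ms @ 22/7 + 120.724ms (2/7)
11. 1448.692ms @ 24/7 + 120.724ms (2/7)
12. 1569.416ms @ 26/7 + 120.724ms (2/7)
13. 1690.141ms @ 4 + 422.535ms (1)
14. 2112.676ms @ 5 + 422.535ms (1)

note 14 onset = 5b = 2112.676ms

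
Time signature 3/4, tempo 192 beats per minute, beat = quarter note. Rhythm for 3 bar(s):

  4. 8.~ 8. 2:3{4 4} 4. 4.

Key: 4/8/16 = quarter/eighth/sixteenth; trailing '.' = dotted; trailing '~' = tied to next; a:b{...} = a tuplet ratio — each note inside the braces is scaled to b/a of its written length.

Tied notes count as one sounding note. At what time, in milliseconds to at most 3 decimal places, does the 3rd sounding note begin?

1. 0.0ms @ 0 + 468.75ms (3/2)
2. 468.75ms @ 3/2 + 468.75ms (3/2)
3. 937.5ms @ 3 + 468.75ms (3/2)
4. 1406.25ms @ 9/2 + 468.75ms (3/2)
5. 1875.0ms @ 6 + 468.75ms (3/2)
6. 2343.75ms @ 15/2 + 468.75ms (3/2)

note 3 onset = 3b = 937.5ms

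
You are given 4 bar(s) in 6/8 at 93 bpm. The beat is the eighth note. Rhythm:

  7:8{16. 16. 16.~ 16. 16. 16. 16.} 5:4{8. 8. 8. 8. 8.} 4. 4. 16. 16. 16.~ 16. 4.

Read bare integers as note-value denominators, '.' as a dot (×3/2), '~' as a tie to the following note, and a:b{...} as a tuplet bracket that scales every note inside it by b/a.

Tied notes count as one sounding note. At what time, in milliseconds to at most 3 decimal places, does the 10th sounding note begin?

1. 0.0ms @ 0 + 552.995ms (6/7)
2. 552.995ms @ 6/7 + 552.995ms (6/7)
3. 1105.991ms @ 12/7 + 1105.991ms (12/7)
4. 2211.982ms @ 24/7 + 552.995ms (6/7)
5. 2764.977ms @ 30/7 + 552.995ms (6/7)
6. 3317.972ms @ 36/7 + 552.995ms (6/7)
7. 3870.968ms @ 6 + 774.194ms (6/5)
8. 4645.161ms @ 36/5 + 774.194ms (6/5)
9. 5419.355ms @ 42/5 + 774.194ms (6/5)
10. 6193.548ms @ 48/5 + 774.194ms (6/5)
11. 6967.742ms @ 54/5 + 774.194ms (6/5)
12. 7741.935ms @ 12 + 1935.484ms (3)
13. 9677.419ms @ 15 + 1935.484ms (3)
14. 11612.903ms @ 18 + 483.871ms (3/4)
15. 12096.774ms @ 75/4 + 483.871ms (3/4)
16. 12580.645ms @ 39/2 + 967.742ms (3/2)
17. 13548.387ms @ 21 + 1935.484ms (3)

note 10 onset = 48/5b = 6193.548ms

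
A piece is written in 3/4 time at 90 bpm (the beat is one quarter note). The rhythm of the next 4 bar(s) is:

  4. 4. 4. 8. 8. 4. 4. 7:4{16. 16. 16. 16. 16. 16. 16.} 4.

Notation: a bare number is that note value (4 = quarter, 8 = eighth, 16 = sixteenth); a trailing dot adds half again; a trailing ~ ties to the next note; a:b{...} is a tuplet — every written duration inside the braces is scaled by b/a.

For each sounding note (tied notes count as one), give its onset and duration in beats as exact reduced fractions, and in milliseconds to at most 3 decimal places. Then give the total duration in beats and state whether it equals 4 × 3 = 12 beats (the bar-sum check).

1) 0.0ms=0b +1000.0ms=3/2b
2) 1000.0ms=3/2b +1000.0ms=3/2b
3) 2000.0ms=3b +1000.0ms=3/2b
4) 3000.0ms=9/2b +500.0ms=3/4b
5) 3500.0ms=21/4b +500.0ms=3/4b
6) 4000.0ms=6b +1000.0ms=3/2b
7) 5000.0ms=15/2b +1000.0ms=3/2b
8) 6000.0ms=9b +142.857ms=3/14b
9) 6142.857ms=129/14b +142.857ms=3/14b
10) 6285.714ms=66/7b +142.857ms=3/14b
11) 6428.571ms=135/14b +142.857ms=3/14b
12) 6571.429ms=69/7b +142.857ms=3/14b
13) 6714.286ms=141/14b +142.857ms=3/14b
14) 6857.143ms=72/7b +142.857ms=3/14b
15) 7000.0ms=21/2b +1000.0ms=3/2b
Σ=12b of 12 (90bpm 3/4) — PASS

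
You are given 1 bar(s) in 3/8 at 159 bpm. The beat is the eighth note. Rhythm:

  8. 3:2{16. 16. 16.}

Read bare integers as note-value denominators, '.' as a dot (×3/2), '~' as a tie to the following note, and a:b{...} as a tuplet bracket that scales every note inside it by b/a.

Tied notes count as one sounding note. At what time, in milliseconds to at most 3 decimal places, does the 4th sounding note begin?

1. 0.0ms @ 0 + 566.038ms (3/2)
2. 566.038ms @ 3/2 + 188.679ms (1/2)
3. 754.717ms @ 2 + 188.679ms (1/2)
4. 943.396ms @ 5/2 + 188.679ms (1/2)

note 4 onset = 5/2b = 943.396ms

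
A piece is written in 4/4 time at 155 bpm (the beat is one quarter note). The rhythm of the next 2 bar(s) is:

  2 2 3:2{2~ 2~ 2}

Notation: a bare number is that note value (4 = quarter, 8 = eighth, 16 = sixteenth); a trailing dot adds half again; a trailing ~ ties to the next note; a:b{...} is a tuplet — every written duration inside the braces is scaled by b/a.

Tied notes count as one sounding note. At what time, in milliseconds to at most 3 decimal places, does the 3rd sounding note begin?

note 3 onset = 4b = 1548.387ms

1. 0.0ms @ 0 + 774.194ms (2)
2. 774.194ms @ 2 + 774.194ms (2)
3. 1548.387ms @ 4 + 1548.387ms (4)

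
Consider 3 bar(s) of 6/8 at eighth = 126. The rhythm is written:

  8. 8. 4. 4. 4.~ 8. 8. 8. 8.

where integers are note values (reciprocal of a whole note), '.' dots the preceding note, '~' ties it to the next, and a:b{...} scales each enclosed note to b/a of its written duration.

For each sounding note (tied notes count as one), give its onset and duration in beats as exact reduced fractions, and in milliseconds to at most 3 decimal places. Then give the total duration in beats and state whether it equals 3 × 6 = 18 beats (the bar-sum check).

1) 0.0ms=0b +714.286ms=3/2b
2) 714.286ms=3/2b +714.286ms=3/2b
3) 1428.571ms=3b +1428.571ms=3b
4) 2857.143ms=6b +1428.571ms=3b
5) 4285.714ms=9b +2142.857ms=9/2b
6) 6428.571ms=27/2b +714.286ms=3/2b
7) 7142.857ms=15b +714.286ms=3/2b
8) 7857.143ms=33/2b +714.286ms=3/2b
Σ=18b of 18 (126bpm 6/8) — PASS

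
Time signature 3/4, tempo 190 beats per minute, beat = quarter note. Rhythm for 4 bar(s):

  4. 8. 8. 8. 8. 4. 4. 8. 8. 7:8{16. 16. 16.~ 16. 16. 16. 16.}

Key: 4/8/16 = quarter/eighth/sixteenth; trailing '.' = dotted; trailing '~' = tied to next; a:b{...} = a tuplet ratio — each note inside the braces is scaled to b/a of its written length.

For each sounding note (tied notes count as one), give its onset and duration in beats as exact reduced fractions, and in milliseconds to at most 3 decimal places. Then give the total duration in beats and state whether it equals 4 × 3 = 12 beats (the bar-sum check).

1) 0.0ms=0b +473.684ms=3/2b
2) 473.684ms=3/2b +236.842ms=3/4b
3) 710.526ms=9/4b +236.842ms=3/4b
4) 947.368ms=3b +236.842ms=3/4b
5) 1184.211ms=15/4b +236.842ms=3/4b
6) 1421.053ms=9/2b +473.684ms=3/2b
7) 1894.737ms=6b +473.684ms=3/2b
8) 2368.421ms=15/2b +236.842ms=3/4b
9) 2605.263ms=33/4b +236.842ms=3/4b
10) 2842.105ms=9b +135.338ms=3/7b
11) 2977.444ms=66/7b +135.338ms=3/7b
12) 3112.782ms=69/7b +270.677ms=6/7b
13) 3383.459ms=75/7b +135.338ms=3/7b
14) 3518.797ms=78/7b +135.338ms=3/7b
15) 3654.135ms=81/7b +135.338ms=3/7b
Σ=12b of 12 (190bpm 3/4) — PASS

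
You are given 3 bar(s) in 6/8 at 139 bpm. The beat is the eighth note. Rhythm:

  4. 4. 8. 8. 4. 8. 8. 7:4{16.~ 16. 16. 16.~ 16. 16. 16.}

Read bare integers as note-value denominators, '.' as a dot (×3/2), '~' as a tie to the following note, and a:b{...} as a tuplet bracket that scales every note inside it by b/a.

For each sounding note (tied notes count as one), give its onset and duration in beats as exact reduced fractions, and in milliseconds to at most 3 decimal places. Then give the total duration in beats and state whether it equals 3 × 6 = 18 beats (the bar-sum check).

1) 0.0ms=0b +1294.964ms=3b
2) 1294.964ms=3b +1294.964ms=3b
3) 2589.928ms=6b +647.482ms=3/2b
4) 3237.41ms=15/2b +647.482ms=3/2b
5) 3884.892ms=9b +1294.964ms=3b
6) 5179.856ms=12b +647.482ms=3/2b
7) 5827.338ms=27/2b +647.482ms=3/2b
8) 6474.82ms=15b +369.99ms=6/7b
9) 6844.81ms=111/7b +184.995ms=3/7b
10) 7029.805ms=114/7b +369.99ms=6/7b
11) 7399.794ms=120/7b +184.995ms=3/7b
12) 7584.789ms=123/7b +184.995ms=3/7b
Σ=18b of 18 (139bpm 6/8) — PASS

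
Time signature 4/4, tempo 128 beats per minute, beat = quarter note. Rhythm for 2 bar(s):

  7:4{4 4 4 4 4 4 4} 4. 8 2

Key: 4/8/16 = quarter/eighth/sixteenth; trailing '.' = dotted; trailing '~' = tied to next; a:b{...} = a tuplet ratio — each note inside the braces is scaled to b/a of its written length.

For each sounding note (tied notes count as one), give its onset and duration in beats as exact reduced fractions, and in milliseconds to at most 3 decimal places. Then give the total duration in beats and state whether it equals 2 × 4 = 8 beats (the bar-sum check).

1) 0.0ms=0b +267.857ms=4/7b
2) 267.857ms=4/7b +267.857ms=4/7b
3) 535.714ms=8/7b +267.857ms=4/7b
4) 803.571ms=12/7b +267.857ms=4/7b
5) 1071.429ms=16/7b +267.857ms=4/7b
6) 1339.286ms=20/7b +267.857ms=4/7b
7) 1607.143ms=24/7b +267.857ms=4/7b
8) 1875.0ms=4b +703.125ms=3/2b
9) 2578.125ms=11/2b +234.375ms=1/2b
10) 2812.5ms=6b +937.5ms=2b
Σ=8b of 8 (128bpm 4/4) — PASS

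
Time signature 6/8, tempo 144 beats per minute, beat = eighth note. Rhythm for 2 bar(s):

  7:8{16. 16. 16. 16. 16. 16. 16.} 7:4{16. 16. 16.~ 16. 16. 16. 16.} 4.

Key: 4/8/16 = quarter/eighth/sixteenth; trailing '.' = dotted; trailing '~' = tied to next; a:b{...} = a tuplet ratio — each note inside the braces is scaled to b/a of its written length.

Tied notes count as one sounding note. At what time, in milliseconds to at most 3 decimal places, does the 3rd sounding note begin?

1. 0.0ms @ 0 + 357.143ms (6/7)
2. 357.143ms @ 6/7 + 357.143ms (6/7)
3. 714.286ms @ 12/7 + 357.143ms (6/7)
4. 1071.429ms @ 18/7 + 357.143ms (6/7)
5. 1428.571ms @ 24/7 + 357.143ms (6/7)
6. 1785.714ms @ 30/7 + 357.143ms (6/7)
7. 2142.857ms @ 36/7 + 357.143ms (6/7)
8. 2500.0ms @ 6 + 178.571ms (3/7)
9. 2678.571ms @ 45/7 + 178.571ms (3/7)
10. 2857.143ms @ 48/7 + 357.143ms (6/7)
11. 3214.286ms @ 54/7 + 178.571ms (3/7)
12. 3392.857ms @ 57/7 + 178.571ms (3/7)
13. 3571.429ms @ 60/7 + 178.571ms (3/7)
14. 3750.0ms @ 9 + 1250.0ms (3)

note 3 onset = 12/7b = 714.286ms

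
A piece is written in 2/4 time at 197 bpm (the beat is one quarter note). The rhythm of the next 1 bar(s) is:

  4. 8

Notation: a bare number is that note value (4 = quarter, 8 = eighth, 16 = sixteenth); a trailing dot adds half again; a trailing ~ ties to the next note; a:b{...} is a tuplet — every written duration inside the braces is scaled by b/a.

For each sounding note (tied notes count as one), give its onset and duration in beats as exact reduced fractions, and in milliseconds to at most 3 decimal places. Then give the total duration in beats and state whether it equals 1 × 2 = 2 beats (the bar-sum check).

1) 0.0ms=0b +456.853ms=3/2b
2) 456.853ms=3/2b +152.284ms=1/2b
Σ=2b of 2 (197bpm 2/4) — PASS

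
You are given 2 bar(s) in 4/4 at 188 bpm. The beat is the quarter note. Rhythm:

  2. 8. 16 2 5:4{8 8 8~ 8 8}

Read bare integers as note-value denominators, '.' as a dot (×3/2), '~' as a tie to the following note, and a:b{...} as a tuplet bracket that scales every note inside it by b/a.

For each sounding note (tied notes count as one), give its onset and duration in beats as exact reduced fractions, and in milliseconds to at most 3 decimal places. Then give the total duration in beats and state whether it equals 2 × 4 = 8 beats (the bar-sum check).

1) 0.0ms=0b +957.447ms=3b
2) 957.447ms=3b +239.362ms=3/4b
3) 1196.809ms=15/4b +79.787ms=1/4b
4) 1276.596ms=4b +638.298ms=2b
5) 1914.894ms=6b +127.66ms=2/5b
6) 2042.553ms=32/5b +127.66ms=2/5b
7) 2170.213ms=34/5b +255.319ms=4/5b
8) 2425.532ms=38/5b +127.66ms=2/5b
Σ=8b of 8 (188bpm 4/4) — PASS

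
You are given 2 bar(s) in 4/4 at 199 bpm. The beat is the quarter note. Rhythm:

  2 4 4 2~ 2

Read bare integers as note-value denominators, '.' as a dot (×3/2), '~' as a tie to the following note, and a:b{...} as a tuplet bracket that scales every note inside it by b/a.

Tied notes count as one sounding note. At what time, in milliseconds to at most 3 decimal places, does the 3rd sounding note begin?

note 3 onset = 3b = 904.523ms

1. 0.0ms @ 0 + 603.015ms (2)
2. 603.015ms @ 2 + 301.508ms (1)
3. 904.523ms @ 3 + 301.508ms (1)
4. 1206.03ms @ 4 + 1206.03ms (4)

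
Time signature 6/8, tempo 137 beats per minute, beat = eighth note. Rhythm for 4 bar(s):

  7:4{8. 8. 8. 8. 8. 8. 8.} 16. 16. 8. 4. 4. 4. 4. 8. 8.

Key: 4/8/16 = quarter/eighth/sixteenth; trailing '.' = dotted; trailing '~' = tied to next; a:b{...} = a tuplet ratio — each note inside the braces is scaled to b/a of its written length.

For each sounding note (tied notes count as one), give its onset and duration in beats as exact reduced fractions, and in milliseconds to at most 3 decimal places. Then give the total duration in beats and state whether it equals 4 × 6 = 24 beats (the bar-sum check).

1) 0.0ms=0b +375.391ms=6/7b
2) 375.391ms=6/7b +375.391ms=6/7b
3) 750.782ms=12/7b +375.391ms=6/7b
4) 1126.173ms=18/7b +375.391ms=6/7b
5) 1501.564ms=24/7b +375.391ms=6/7b
6) 1876.955ms=30/7b +375.391ms=6/7b
7) 2252.346ms=36/7b +375.391ms=6/7b
8) 2627.737ms=6b +328.467ms=3/4b
9) 2956.204ms=27/4b +328.467ms=3/4b
10) 3284.672ms=15/2b +656.934ms=3/2b
11) 3941.606ms=9b +1313.869ms=3b
12) 5255.474ms=12b +1313.869ms=3b
13) 6569.343ms=15b +1313.869ms=3b
14) 7883.212ms=18b +1313.869ms=3b
15) 9197.08ms=21b +656.934ms=3/2b
16) 9854.015ms=45/2b +656.934ms=3/2b
Σ=24b of 24 (137bpm 6/8) — PASS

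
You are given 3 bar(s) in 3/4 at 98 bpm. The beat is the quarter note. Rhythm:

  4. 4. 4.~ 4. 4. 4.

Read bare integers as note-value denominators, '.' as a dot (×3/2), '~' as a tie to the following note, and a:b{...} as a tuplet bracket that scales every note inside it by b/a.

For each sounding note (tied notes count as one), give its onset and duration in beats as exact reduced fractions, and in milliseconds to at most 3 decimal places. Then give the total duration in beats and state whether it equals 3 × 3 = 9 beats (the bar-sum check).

1) 0.0ms=0b +918.367ms=3/2b
2) 918.367ms=3/2b +918.367ms=3/2b
3) 1836.735ms=3b +1836.735ms=3b
4) 3673.469ms=6b +918.367ms=3/2b
5) 4591.837ms=15/2b +918.367ms=3/2b
Σ=9b of 9 (98bpm 3/4) — PASS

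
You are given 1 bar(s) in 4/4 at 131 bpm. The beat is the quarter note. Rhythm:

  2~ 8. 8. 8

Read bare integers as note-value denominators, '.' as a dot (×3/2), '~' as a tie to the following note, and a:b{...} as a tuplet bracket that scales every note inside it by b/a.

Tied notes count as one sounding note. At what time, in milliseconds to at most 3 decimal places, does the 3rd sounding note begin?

1. 0.0ms @ 0 + 1259.542ms (11/4)
2. 1259.542ms @ 11/4 + 343.511ms (3/4)
3. 1603.053ms @ 7/2 + 229.008ms (1/2)

note 3 onset = 7/2b = 1603.053ms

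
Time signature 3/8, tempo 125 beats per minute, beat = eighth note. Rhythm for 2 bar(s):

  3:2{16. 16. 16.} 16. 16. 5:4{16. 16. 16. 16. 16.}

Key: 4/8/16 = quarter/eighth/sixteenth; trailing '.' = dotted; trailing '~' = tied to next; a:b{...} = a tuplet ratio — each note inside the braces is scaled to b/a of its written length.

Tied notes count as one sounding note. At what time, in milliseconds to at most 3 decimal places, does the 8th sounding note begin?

1. 0.0ms @ 0 + 240.0ms (1/2)
2. 240.0ms @ 1/2 + 240.0ms (1/2)
3. 480.0ms @ 1 + 240.0ms (1/2)
4. 720.0ms @ 3/2 + 360.0ms (3/4)
5. 1080.0ms @ 9/4 + 360.0ms (3/4)
6. 1440.0ms @ 3 + 288.0ms (3/5)
7. 1728.0ms @ 18/5 + 288.0ms (3/5)
8. 2016.0ms @ 21/5 + 288.0ms (3/5)
9. 2304.0ms @ 24/5 + 288.0ms (3/5)
10. 2592.0ms @ 27/5 + 288.0ms (3/5)

note 8 onset = 21/5b = 2016.0ms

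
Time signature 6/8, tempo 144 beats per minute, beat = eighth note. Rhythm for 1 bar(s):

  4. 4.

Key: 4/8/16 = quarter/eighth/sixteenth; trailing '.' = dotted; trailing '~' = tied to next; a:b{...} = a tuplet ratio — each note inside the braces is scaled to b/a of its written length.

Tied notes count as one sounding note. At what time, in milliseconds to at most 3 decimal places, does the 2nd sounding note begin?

1. 0.0ms @ 0 + 1250.0ms (3)
2. 1250.0ms @ 3 + 1250.0ms (3)

note 2 onset = 3b = 1250.0ms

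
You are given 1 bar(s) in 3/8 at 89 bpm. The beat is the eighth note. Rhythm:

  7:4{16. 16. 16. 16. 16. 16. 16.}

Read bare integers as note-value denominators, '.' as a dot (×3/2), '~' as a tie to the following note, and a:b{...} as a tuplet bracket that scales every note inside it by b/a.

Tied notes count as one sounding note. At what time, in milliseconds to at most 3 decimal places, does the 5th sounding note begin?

note 5 onset = 12/7b = 1155.698ms

1. 0.0ms @ 0 + 288.925ms (3/7)
2. 288.925ms @ 3/7 + 288.925ms (3/7)
3. 577.849ms @ 6/7 + 288.925ms (3/7)
4. 866.774ms @ 9/7 + 288.925ms (3/7)
5. 1155.698ms @ 12/7 + 288.925ms (3/7)
6. 1444.623ms @ 15/7 + 288.925ms (3/7)
7. 1733.547ms @ 18/7 + 288.925ms (3/7)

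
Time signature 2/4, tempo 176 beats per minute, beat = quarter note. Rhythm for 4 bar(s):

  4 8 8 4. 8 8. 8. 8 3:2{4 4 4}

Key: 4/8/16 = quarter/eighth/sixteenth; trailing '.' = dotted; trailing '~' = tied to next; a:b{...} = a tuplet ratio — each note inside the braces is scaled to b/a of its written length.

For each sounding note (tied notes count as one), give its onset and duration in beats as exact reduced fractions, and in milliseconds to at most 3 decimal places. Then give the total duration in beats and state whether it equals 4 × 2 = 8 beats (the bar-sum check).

1) 0.0ms=0b +340.909ms=1b
2) 340.909ms=1b +170.455ms=1/2b
3) 511.364ms=3/2b +170.455ms=1/2b
4) 681.818ms=2b +511.364ms=3/2b
5) 1193.182ms=7/2b +170.455ms=1/2b
6) 1363.636ms=4b +255.682ms=3/4b
7) 1619.318ms=19/4b +255.682ms=3/4b
8) 1875.0ms=11/2b +170.455ms=1/2b
9) 2045.455ms=6b +227.273ms=2/3b
10) 2272.727ms=20/3b +227.273ms=2/3b
11) 2500.0ms=22/3b +227.273ms=2/3b
Σ=8b of 8 (176bpm 2/4) — PASS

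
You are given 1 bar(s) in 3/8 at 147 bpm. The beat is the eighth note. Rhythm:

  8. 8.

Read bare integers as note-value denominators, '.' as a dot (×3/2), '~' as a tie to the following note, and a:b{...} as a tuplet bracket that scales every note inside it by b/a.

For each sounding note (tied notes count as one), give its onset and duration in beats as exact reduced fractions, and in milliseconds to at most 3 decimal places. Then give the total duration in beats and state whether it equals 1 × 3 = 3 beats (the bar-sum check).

1) 0.0ms=0b +612.245ms=3/2b
2) 612.245ms=3/2b +612.245ms=3/2b
Σ=3b of 3 (147bpm 3/8) — PASS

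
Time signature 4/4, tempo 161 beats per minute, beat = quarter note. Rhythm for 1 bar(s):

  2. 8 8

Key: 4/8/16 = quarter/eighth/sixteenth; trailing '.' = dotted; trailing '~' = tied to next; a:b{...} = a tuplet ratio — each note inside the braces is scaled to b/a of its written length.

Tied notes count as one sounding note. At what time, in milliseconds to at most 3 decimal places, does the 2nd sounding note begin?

note 2 onset = 3b = 1118.012ms

1. 0.0ms @ 0 + 1118.012ms (3)
2. 1118.012ms @ 3 + 186.335ms (1/2)
3. 1304.348ms @ 7/2 + 186.335ms (1/2)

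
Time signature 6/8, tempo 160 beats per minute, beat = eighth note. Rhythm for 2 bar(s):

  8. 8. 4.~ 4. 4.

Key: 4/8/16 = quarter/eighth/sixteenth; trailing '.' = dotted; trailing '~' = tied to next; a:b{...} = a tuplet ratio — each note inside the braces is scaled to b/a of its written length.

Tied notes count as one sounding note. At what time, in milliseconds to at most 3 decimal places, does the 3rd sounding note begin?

1. 0.0ms @ 0 + 562.5ms (3/2)
2. 562.5ms @ 3/2 + 562.5ms (3/2)
3. 1125.0ms @ 3 + 2250.0ms (6)
4. 3375.0ms @ 9 + 1125.0ms (3)

note 3 onset = 3b = 1125.0ms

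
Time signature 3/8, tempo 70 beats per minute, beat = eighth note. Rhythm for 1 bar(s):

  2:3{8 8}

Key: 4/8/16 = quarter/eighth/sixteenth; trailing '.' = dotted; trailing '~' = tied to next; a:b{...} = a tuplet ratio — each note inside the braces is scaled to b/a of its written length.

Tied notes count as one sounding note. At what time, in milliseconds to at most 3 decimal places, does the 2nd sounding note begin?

1. 0.0ms @ 0 + 1285.714ms (3/2)
2. 1285.714ms @ 3/2 + 1285.714ms (3/2)

note 2 onset = 3/2b = 1285.714ms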